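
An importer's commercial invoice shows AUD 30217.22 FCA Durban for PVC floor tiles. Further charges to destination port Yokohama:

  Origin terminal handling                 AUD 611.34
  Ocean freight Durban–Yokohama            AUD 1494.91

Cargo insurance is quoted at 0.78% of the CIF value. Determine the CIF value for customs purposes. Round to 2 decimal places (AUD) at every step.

Let C be the CIF value. C = FCA price + pre-shipment costs + freight + 0.78% × C
C − 0.78% × C = 30217.22 + 611.34 + 1494.91
0.9922 × C = 32323.47
C = 32323.47 / 0.9922 = 32577.58
Insurance premium = 0.78% × 32577.58 = 254.11

CIF value: AUD 32577.58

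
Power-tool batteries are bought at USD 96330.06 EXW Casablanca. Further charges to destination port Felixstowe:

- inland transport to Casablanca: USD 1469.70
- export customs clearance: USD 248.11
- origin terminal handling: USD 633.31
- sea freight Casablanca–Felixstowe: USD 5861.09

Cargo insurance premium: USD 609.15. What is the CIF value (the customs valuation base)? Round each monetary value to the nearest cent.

CIF = EXW price + pre-shipment costs + freight + insurance
CIF = 96330.06 + 1469.70 + 248.11 + 633.31 + 5861.09 + 609.15 = 105151.42

CIF value: USD 105151.42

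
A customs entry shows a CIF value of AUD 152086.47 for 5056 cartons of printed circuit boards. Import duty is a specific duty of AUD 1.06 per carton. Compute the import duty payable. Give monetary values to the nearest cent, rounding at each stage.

Import duty = 5056 × 1.06 = 5359.36

Import duty: AUD 5359.36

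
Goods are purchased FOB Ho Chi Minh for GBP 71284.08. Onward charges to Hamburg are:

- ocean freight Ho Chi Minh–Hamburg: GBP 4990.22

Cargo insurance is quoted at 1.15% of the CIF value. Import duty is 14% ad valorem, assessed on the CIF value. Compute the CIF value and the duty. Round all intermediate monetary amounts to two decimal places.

CIF value: GBP 77161.66; import duty: GBP 10802.63

Let C be the CIF value. C = FOB price + freight + 1.15% × C
C − 1.15% × C = 71284.08 + 4990.22
0.9885 × C = 76274.30
C = 76274.30 / 0.9885 = 77161.66
Insurance premium = 1.15% × 77161.66 = 887.36
Import duty = 77161.66 × 14% = 10802.63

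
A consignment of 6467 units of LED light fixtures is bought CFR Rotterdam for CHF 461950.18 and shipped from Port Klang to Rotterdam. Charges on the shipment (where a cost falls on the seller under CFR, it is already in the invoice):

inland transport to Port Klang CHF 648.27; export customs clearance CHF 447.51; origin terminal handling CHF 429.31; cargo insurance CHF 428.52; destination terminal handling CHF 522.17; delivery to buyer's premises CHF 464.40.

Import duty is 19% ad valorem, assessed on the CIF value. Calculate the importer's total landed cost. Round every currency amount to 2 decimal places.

CFR: the seller pays costs through ocean freight to the destination port, but not insurance.
Already in the invoice (seller's account under CFR): inland to port, export clearance, origin terminal — exclude.
CIF value = CFR price + insurance = 461950.18 + 428.52 = 462378.70
Import duty = 462378.70 × 19% = 87851.95
Buyer bears: insurance 428.52 + destination terminal 522.17 + delivery 464.40 + duty 87851.95 = 89267.04
Landed cost = invoice 461950.18 + 89267.04 = 551217.22

Total landed cost: CHF 551217.22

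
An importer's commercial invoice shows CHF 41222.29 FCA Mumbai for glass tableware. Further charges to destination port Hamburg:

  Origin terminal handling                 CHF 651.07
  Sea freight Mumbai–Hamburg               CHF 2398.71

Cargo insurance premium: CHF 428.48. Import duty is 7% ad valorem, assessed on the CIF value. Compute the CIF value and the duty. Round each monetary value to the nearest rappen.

CIF value: CHF 44700.55; import duty: CHF 3129.04

CIF = FCA price + pre-shipment costs + freight + insurance
CIF = 41222.29 + 651.07 + 2398.71 + 428.48 = 44700.55
Import duty = 44700.55 × 7% = 3129.04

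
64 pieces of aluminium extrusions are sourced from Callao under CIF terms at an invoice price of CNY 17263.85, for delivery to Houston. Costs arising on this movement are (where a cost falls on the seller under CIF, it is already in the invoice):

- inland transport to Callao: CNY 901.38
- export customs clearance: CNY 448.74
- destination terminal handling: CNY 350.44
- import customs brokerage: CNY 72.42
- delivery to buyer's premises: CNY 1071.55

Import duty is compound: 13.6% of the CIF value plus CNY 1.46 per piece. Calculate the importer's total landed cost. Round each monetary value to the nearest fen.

CIF: the seller pays costs through ocean freight and marine insurance to the destination port.
Already in the invoice (seller's account under CIF): inland to port, export clearance — exclude.
The CIF price already equals the CIF value: 17263.85
Ad valorem component: 17263.85 × 13.6% = 2347.88
Specific component: 64 × 1.46 = 93.44
Import duty = 2347.88 + 93.44 = 2441.32
Buyer bears: destination terminal 350.44 + brokerage 72.42 + delivery 1071.55 + duty 2441.32 = 3935.73
Landed cost = invoice 17263.85 + 3935.73 = 21199.58

Total landed cost: CNY 21199.58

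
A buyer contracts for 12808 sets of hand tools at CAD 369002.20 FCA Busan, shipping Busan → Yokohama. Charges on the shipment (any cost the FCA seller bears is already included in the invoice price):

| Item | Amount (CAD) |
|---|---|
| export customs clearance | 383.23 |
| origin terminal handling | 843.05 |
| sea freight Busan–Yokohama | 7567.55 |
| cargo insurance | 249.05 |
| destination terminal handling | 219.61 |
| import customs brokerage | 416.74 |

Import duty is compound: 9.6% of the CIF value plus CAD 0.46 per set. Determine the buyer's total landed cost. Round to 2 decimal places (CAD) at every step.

FCA: the seller delivers export-cleared goods to the carrier; the buyer bears costs from that point.
Already in the invoice (seller's account under FCA): export clearance — exclude.
CIF value = FCA price + origin terminal + freight + insurance = 369002.20 + 843.05 + 7567.55 + 249.05 = 377661.85
Ad valorem component: 377661.85 × 9.6% = 36255.54
Specific component: 12808 × 0.46 = 5891.68
Import duty = 36255.54 + 5891.68 = 42147.22
Buyer bears: origin terminal 843.05 + freight 7567.55 + insurance 249.05 + destination terminal 219.61 + brokerage 416.74 + duty 42147.22 = 51443.22
Landed cost = invoice 369002.20 + 51443.22 = 420445.42

Total landed cost: CAD 420445.42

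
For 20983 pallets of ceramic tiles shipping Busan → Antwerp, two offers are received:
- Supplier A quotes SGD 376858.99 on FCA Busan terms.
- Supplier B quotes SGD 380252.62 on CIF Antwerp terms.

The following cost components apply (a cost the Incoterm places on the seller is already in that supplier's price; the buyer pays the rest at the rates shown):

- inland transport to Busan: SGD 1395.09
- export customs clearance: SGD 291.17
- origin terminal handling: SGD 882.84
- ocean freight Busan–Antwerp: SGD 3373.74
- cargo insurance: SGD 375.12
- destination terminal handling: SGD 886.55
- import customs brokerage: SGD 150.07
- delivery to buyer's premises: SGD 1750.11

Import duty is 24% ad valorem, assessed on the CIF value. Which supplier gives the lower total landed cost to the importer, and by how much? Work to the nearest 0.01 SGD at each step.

Supplier A (FCA):
CIF value = FCA price + origin terminal + freight + insurance = 376858.99 + 882.84 + 3373.74 + 375.12 = 381490.69
Import duty = 381490.69 × 24% = 91557.77
Buyer bears (A): 882.84 + 3373.74 + 375.12 + 886.55 + 150.07 + 1750.11 = 7418.43
Landed cost (A) = invoice 376858.99 + 7418.43 + duty 91557.77 = 475835.19
Supplier B (CIF):
The CIF price already equals the CIF value: 380252.62
Import duty = 380252.62 × 24% = 91260.63
Buyer bears (B): 886.55 + 150.07 + 1750.11 = 2786.73
Landed cost (B) = invoice 380252.62 + 2786.73 + duty 91260.63 = 474299.98
Difference = |475835.19 − 474299.98| = 1535.21

Supplier B is cheaper by SGD 1535.21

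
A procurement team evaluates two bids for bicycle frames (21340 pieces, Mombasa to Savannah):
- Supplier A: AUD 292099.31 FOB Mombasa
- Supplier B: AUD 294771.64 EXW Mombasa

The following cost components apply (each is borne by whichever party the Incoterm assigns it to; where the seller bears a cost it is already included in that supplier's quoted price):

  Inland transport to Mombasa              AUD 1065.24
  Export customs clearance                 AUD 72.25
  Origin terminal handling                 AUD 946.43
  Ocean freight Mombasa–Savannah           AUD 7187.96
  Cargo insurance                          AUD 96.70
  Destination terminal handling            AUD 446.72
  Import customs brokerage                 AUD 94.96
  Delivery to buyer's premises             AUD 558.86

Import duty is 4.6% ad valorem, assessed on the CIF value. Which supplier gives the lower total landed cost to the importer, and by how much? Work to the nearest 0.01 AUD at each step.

Supplier A is cheaper by AUD 4975.04

Supplier A (FOB):
CIF value = FOB price + freight + insurance = 292099.31 + 7187.96 + 96.70 = 299383.97
Import duty = 299383.97 × 4.6% = 13771.66
Buyer bears (A): 7187.96 + 96.70 + 446.72 + 94.96 + 558.86 = 8385.20
Landed cost (A) = invoice 292099.31 + 8385.20 + duty 13771.66 = 314256.17
Supplier B (EXW):
CIF value = EXW price + inland to port + export clearance + origin terminal + freight + insurance = 294771.64 + 1065.24 + 72.25 + 946.43 + 7187.96 + 96.70 = 304140.22
Import duty = 304140.22 × 4.6% = 13990.45
Buyer bears (B): 1065.24 + 72.25 + 946.43 + 7187.96 + 96.70 + 446.72 + 94.96 + 558.86 = 10469.12
Landed cost (B) = invoice 294771.64 + 10469.12 + duty 13990.45 = 319231.21
Difference = |314256.17 − 319231.21| = 4975.04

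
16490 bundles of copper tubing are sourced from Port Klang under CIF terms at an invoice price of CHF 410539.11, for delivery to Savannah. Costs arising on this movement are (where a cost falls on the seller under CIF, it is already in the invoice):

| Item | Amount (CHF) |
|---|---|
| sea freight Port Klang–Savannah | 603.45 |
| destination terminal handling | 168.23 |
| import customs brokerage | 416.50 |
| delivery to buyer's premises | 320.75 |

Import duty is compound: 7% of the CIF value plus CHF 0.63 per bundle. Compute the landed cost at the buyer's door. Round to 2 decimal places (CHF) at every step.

CIF: the seller pays costs through ocean freight and marine insurance to the destination port.
Already in the invoice (seller's account under CIF): freight — exclude.
The CIF price already equals the CIF value: 410539.11
Ad valorem component: 410539.11 × 7% = 28737.74
Specific component: 16490 × 0.63 = 10388.70
Import duty = 28737.74 + 10388.70 = 39126.44
Buyer bears: destination terminal 168.23 + brokerage 416.50 + delivery 320.75 + duty 39126.44 = 40031.92
Landed cost = invoice 410539.11 + 40031.92 = 450571.03

Total landed cost: CHF 450571.03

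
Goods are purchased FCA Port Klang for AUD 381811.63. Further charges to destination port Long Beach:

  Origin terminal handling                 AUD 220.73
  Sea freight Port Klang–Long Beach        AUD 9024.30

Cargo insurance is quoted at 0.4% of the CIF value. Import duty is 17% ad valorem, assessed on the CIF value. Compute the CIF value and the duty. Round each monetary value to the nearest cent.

Let C be the CIF value. C = FCA price + pre-shipment costs + freight + 0.4% × C
C − 0.4% × C = 381811.63 + 220.73 + 9024.30
0.996 × C = 391056.66
C = 391056.66 / 0.996 = 392627.17
Insurance premium = 0.4% × 392627.17 = 1570.51
Import duty = 392627.17 × 17% = 66746.62

CIF value: AUD 392627.17; import duty: AUD 66746.62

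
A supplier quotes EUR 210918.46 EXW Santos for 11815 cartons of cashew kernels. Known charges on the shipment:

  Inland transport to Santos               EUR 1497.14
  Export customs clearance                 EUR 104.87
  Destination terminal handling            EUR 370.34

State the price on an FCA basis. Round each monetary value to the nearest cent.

Not relevant to the conversion: destination terminal — on the buyer under both terms; not part of either seller's price.
From EXW to FCA, the seller additionally bears: inland to port, export clearance.
FCA price = 210918.46 + 1497.14 + 104.87 = 212520.47

FCA price: EUR 212520.47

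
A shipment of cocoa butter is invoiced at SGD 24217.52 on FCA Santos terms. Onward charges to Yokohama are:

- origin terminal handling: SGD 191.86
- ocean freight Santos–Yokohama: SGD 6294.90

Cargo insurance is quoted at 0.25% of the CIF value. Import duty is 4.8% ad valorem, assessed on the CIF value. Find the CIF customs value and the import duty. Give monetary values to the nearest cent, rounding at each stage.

Let C be the CIF value. C = FCA price + pre-shipment costs + freight + 0.25% × C
C − 0.25% × C = 24217.52 + 191.86 + 6294.90
0.9975 × C = 30704.28
C = 30704.28 / 0.9975 = 30781.23
Insurance premium = 0.25% × 30781.23 = 76.95
Import duty = 30781.23 × 4.8% = 1477.50

CIF value: SGD 30781.23; import duty: SGD 1477.50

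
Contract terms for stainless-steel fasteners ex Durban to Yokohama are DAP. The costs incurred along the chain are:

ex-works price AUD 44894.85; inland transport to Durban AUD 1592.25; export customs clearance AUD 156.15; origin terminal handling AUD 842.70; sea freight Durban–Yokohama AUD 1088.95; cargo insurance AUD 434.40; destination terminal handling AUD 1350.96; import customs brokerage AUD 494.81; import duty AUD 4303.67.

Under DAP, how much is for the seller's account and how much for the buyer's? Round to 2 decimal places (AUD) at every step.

DAP: the seller bears all costs to the named destination except import duty and clearance.
Seller's account: goods 44894.85 + inland to port 1592.25 + export clearance 156.15 + origin terminal 842.70 + freight 1088.95 + insurance 434.40 + destination terminal 1350.96 = 50360.26
Buyer's account: brokerage 494.81 + duty 4303.67 = 4798.48

Seller: AUD 50360.26; buyer: AUD 4798.48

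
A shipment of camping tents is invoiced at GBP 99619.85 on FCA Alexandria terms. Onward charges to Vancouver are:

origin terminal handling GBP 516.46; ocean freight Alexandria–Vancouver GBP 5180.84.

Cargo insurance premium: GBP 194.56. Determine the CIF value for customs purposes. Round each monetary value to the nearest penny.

CIF value: GBP 105511.71

CIF = FCA price + pre-shipment costs + freight + insurance
CIF = 99619.85 + 516.46 + 5180.84 + 194.56 = 105511.71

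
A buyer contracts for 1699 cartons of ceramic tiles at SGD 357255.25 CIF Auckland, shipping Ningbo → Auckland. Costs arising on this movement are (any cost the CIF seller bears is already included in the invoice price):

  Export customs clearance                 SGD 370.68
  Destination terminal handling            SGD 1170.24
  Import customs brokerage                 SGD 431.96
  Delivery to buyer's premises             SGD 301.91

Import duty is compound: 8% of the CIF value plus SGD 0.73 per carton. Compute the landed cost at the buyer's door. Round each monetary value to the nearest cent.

Total landed cost: SGD 388980.05

CIF: the seller pays costs through ocean freight and marine insurance to the destination port.
Already in the invoice (seller's account under CIF): export clearance — exclude.
The CIF price already equals the CIF value: 357255.25
Ad valorem component: 357255.25 × 8% = 28580.42
Specific component: 1699 × 0.73 = 1240.27
Import duty = 28580.42 + 1240.27 = 29820.69
Buyer bears: destination terminal 1170.24 + brokerage 431.96 + delivery 301.91 + duty 29820.69 = 31724.80
Landed cost = invoice 357255.25 + 31724.80 = 388980.05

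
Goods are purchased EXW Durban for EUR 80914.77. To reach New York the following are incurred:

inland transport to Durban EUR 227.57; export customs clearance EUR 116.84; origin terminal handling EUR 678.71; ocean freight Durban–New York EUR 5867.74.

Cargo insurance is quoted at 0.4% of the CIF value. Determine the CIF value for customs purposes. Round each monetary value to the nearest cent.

CIF value: EUR 88158.26

Let C be the CIF value. C = EXW price + pre-shipment costs + freight + 0.4% × C
C − 0.4% × C = 80914.77 + 227.57 + 116.84 + 678.71 + 5867.74
0.996 × C = 87805.63
C = 87805.63 / 0.996 = 88158.26
Insurance premium = 0.4% × 88158.26 = 352.63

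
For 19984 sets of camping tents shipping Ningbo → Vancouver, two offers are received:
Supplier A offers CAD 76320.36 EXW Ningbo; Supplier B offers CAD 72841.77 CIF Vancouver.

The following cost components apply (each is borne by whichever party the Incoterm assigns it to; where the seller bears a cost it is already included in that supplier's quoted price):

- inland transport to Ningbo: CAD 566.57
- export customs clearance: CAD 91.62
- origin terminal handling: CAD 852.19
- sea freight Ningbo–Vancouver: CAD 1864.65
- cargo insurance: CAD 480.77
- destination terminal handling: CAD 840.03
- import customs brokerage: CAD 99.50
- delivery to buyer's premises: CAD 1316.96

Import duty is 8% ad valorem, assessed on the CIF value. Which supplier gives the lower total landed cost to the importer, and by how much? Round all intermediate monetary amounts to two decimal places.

Supplier A (EXW):
CIF value = EXW price + inland to port + export clearance + origin terminal + freight + insurance = 76320.36 + 566.57 + 91.62 + 852.19 + 1864.65 + 480.77 = 80176.16
Import duty = 80176.16 × 8% = 6414.09
Buyer bears (A): 566.57 + 91.62 + 852.19 + 1864.65 + 480.77 + 840.03 + 99.50 + 1316.96 = 6112.29
Landed cost (A) = invoice 76320.36 + 6112.29 + duty 6414.09 = 88846.74
Supplier B (CIF):
The CIF price already equals the CIF value: 72841.77
Import duty = 72841.77 × 8% = 5827.34
Buyer bears (B): 840.03 + 99.50 + 1316.96 = 2256.49
Landed cost (B) = invoice 72841.77 + 2256.49 + duty 5827.34 = 80925.60
Difference = |88846.74 − 80925.60| = 7921.14

Supplier B is cheaper by CAD 7921.14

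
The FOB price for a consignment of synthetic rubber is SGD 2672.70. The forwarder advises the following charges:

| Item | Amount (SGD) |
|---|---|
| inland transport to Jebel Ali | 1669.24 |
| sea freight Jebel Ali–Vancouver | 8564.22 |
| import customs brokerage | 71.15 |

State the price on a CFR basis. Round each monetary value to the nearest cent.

CFR price: SGD 11236.92

Not relevant to the conversion: inland to port — on the seller under both FOB and CFR; already in the FOB price and stays in the CFR price. brokerage — on the buyer under both terms; not part of either seller's price.
From FOB to CFR, the seller additionally bears: freight.
CFR price = 2672.70 + 8564.22 = 11236.92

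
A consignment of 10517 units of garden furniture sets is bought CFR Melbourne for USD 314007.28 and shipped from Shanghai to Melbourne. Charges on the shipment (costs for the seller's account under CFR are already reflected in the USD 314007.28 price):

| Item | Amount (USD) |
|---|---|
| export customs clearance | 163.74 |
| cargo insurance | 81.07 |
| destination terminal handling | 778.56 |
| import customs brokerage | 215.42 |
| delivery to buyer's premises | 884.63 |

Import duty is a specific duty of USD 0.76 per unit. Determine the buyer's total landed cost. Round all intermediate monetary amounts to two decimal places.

CFR: the seller pays costs through ocean freight to the destination port, but not insurance.
Already in the invoice (seller's account under CFR): export clearance — exclude.
CIF value = CFR price + insurance = 314007.28 + 81.07 = 314088.35
Import duty = 10517 × 0.76 = 7992.92
Buyer bears: insurance 81.07 + destination terminal 778.56 + brokerage 215.42 + delivery 884.63 + duty 7992.92 = 9952.60
Landed cost = invoice 314007.28 + 9952.60 = 323959.88

Total landed cost: USD 323959.88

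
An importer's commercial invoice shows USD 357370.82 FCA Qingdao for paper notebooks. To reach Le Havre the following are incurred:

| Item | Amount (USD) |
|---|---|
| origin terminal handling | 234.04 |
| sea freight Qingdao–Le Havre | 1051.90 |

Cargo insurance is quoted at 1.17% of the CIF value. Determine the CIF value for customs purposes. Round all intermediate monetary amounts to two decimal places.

CIF value: USD 362902.72

Let C be the CIF value. C = FCA price + pre-shipment costs + freight + 1.17% × C
C − 1.17% × C = 357370.82 + 234.04 + 1051.90
0.9883 × C = 358656.76
C = 358656.76 / 0.9883 = 362902.72
Insurance premium = 1.17% × 362902.72 = 4245.96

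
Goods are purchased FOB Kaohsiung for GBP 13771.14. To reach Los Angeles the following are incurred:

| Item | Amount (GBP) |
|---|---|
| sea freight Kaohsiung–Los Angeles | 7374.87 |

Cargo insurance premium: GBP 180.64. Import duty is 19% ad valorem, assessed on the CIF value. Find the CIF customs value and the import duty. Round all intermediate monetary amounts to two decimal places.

CIF = FOB price + freight + insurance
CIF = 13771.14 + 7374.87 + 180.64 = 21326.65
Import duty = 21326.65 × 19% = 4052.06

CIF value: GBP 21326.65; import duty: GBP 4052.06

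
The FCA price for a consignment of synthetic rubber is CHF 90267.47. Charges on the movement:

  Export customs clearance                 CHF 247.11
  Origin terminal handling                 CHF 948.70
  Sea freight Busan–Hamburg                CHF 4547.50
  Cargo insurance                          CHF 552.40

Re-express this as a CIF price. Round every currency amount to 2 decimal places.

Not relevant to the conversion: export clearance — on the seller under both FCA and CIF; already in the FCA price and stays in the CIF price.
From FCA to CIF, the seller additionally bears: origin terminal, freight, insurance.
CIF price = 90267.47 + 948.70 + 4547.50 + 552.40 = 96316.07

CIF price: CHF 96316.07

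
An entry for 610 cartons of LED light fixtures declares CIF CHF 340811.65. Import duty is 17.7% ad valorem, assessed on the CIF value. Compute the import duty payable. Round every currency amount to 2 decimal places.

Import duty = 340811.65 × 17.7% = 60323.66

Import duty: CHF 60323.66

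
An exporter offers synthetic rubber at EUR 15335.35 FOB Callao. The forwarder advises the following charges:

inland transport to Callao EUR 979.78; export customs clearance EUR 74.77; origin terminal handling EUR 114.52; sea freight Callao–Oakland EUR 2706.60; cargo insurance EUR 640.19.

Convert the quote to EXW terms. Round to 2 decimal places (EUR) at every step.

Not relevant to the conversion: insurance, freight — on the buyer under both terms; not part of either seller's price.
From FOB to EXW, the seller no longer bears: inland to port, export clearance, origin terminal.
EXW price = 15335.35 − 979.78 − 74.77 − 114.52 = 14166.28

EXW price: EUR 14166.28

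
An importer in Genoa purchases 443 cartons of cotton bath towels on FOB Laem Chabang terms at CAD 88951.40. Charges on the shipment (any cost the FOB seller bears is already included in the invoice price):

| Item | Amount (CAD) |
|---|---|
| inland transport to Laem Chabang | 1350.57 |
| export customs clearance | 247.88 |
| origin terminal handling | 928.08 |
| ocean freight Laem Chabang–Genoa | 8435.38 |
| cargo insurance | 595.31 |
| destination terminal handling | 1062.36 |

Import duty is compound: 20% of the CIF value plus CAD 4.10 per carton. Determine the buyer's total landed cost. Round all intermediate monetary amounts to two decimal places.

Total landed cost: CAD 120457.17

FOB: the seller bears costs until goods are on board at the origin port; the buyer bears freight, insurance and all costs thereafter.
Already in the invoice (seller's account under FOB): inland to port, export clearance, origin terminal — exclude.
CIF value = FOB price + freight + insurance = 88951.40 + 8435.38 + 595.31 = 97982.09
Ad valorem component: 97982.09 × 20% = 19596.42
Specific component: 443 × 4.10 = 1816.30
Import duty = 19596.42 + 1816.30 = 21412.72
Buyer bears: freight 8435.38 + insurance 595.31 + destination terminal 1062.36 + duty 21412.72 = 31505.77
Landed cost = invoice 88951.40 + 31505.77 = 120457.17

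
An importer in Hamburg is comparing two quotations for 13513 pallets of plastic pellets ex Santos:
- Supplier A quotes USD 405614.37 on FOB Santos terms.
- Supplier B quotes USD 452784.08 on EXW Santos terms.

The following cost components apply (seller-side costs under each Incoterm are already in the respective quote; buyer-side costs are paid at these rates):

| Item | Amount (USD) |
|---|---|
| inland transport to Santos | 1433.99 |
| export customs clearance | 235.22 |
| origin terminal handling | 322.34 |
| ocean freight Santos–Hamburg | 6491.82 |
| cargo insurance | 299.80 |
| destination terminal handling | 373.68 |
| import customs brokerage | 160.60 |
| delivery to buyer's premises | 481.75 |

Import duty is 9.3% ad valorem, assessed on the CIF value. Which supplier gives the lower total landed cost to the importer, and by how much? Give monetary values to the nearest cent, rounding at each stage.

Supplier A (FOB):
CIF value = FOB price + freight + insurance = 405614.37 + 6491.82 + 299.80 = 412405.99
Import duty = 412405.99 × 9.3% = 38353.76
Buyer bears (A): 6491.82 + 299.80 + 373.68 + 160.60 + 481.75 = 7807.65
Landed cost (A) = invoice 405614.37 + 7807.65 + duty 38353.76 = 451775.78
Supplier B (EXW):
CIF value = EXW price + inland to port + export clearance + origin terminal + freight + insurance = 452784.08 + 1433.99 + 235.22 + 322.34 + 6491.82 + 299.80 = 461567.25
Import duty = 461567.25 × 9.3% = 42925.75
Buyer bears (B): 1433.99 + 235.22 + 322.34 + 6491.82 + 299.80 + 373.68 + 160.60 + 481.75 = 9799.20
Landed cost (B) = invoice 452784.08 + 9799.20 + duty 42925.75 = 505509.03
Difference = |451775.78 − 505509.03| = 53733.25

Supplier A is cheaper by USD 53733.25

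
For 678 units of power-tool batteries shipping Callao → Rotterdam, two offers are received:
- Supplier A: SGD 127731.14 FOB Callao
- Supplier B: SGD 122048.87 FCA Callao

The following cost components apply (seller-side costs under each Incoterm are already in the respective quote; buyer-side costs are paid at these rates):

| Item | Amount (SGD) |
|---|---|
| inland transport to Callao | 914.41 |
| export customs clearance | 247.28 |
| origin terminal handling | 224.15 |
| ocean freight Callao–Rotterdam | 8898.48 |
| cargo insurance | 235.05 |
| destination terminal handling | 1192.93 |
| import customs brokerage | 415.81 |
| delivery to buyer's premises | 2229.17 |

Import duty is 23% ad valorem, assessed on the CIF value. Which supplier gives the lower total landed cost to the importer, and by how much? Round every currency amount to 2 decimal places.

Supplier A (FOB):
CIF value = FOB price + freight + insurance = 127731.14 + 8898.48 + 235.05 = 136864.67
Import duty = 136864.67 × 23% = 31478.87
Buyer bears (A): 8898.48 + 235.05 + 1192.93 + 415.81 + 2229.17 = 12971.44
Landed cost (A) = invoice 127731.14 + 12971.44 + duty 31478.87 = 172181.45
Supplier B (FCA):
CIF value = FCA price + origin terminal + freight + insurance = 122048.87 + 224.15 + 8898.48 + 235.05 = 131406.55
Import duty = 131406.55 × 23% = 30223.51
Buyer bears (B): 224.15 + 8898.48 + 235.05 + 1192.93 + 415.81 + 2229.17 = 13195.59
Landed cost (B) = invoice 122048.87 + 13195.59 + duty 30223.51 = 165467.97
Difference = |172181.45 − 165467.97| = 6713.48

Supplier B is cheaper by SGD 6713.48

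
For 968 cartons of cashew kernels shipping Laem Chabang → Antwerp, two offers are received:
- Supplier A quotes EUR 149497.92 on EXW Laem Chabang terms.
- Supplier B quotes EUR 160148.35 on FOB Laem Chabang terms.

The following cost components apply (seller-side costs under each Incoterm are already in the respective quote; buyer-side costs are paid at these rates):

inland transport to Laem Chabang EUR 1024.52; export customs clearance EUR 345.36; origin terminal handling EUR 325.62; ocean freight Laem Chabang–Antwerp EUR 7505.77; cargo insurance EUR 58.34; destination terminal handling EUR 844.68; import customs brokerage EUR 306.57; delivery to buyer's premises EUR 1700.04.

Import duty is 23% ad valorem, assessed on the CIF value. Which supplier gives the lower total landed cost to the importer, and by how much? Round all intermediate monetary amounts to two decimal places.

Supplier A (EXW):
CIF value = EXW price + inland to port + export clearance + origin terminal + freight + insurance = 149497.92 + 1024.52 + 345.36 + 325.62 + 7505.77 + 58.34 = 158757.53
Import duty = 158757.53 × 23% = 36514.23
Buyer bears (A): 1024.52 + 345.36 + 325.62 + 7505.77 + 58.34 + 844.68 + 306.57 + 1700.04 = 12110.90
Landed cost (A) = invoice 149497.92 + 12110.90 + duty 36514.23 = 198123.05
Supplier B (FOB):
CIF value = FOB price + freight + insurance = 160148.35 + 7505.77 + 58.34 = 167712.46
Import duty = 167712.46 × 23% = 38573.87
Buyer bears (B): 7505.77 + 58.34 + 844.68 + 306.57 + 1700.04 = 10415.40
Landed cost (B) = invoice 160148.35 + 10415.40 + duty 38573.87 = 209137.62
Difference = |198123.05 − 209137.62| = 11014.57

Supplier A is cheaper by EUR 11014.57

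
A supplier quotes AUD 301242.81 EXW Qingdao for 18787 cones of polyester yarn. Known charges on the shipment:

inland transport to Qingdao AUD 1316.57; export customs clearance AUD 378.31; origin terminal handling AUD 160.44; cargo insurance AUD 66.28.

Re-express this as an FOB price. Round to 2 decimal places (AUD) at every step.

Not relevant to the conversion: insurance — on the buyer under both terms; not part of either seller's price.
From EXW to FOB, the seller additionally bears: inland to port, export clearance, origin terminal.
FOB price = 301242.81 + 1316.57 + 378.31 + 160.44 = 303098.13

FOB price: AUD 303098.13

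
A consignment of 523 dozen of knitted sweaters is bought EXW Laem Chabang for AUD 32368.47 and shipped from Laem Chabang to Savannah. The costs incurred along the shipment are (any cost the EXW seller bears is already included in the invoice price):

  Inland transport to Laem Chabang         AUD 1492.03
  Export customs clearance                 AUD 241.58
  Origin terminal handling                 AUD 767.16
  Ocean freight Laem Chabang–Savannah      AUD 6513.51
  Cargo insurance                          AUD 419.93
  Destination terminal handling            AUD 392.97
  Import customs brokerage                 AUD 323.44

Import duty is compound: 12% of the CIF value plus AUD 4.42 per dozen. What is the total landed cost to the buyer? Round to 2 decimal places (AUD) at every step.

Total landed cost: AUD 49847.07

EXW: the seller makes goods available at their premises; the buyer bears all onward costs.
CIF value = EXW price + inland to port + export clearance + origin terminal + freight + insurance = 32368.47 + 1492.03 + 241.58 + 767.16 + 6513.51 + 419.93 = 41802.68
Ad valorem component: 41802.68 × 12% = 5016.32
Specific component: 523 × 4.42 = 2311.66
Import duty = 5016.32 + 2311.66 = 7327.98
Buyer bears: inland to port 1492.03 + export clearance 241.58 + origin terminal 767.16 + freight 6513.51 + insurance 419.93 + destination terminal 392.97 + brokerage 323.44 + duty 7327.98 = 17478.60
Landed cost = invoice 32368.47 + 17478.60 = 49847.07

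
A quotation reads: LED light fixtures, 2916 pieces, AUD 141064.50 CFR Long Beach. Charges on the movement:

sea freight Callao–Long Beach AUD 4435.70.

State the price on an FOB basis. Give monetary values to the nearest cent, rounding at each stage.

FOB price: AUD 136628.80

From CFR to FOB, the seller no longer bears: freight.
FOB price = 141064.50 − 4435.70 = 136628.80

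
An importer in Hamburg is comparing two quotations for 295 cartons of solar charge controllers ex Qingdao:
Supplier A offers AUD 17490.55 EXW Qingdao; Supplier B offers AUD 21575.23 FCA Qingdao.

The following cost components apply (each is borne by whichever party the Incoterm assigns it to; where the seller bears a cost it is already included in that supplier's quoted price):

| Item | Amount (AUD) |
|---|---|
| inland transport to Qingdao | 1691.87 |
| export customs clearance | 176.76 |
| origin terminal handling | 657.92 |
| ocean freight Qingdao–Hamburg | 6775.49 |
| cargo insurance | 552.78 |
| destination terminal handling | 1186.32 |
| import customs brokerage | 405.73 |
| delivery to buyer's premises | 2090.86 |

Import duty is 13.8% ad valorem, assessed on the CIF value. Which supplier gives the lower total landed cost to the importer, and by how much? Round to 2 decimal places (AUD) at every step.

Supplier A is cheaper by AUD 2521.87

Supplier A (EXW):
CIF value = EXW price + inland to port + export clearance + origin terminal + freight + insurance = 17490.55 + 1691.87 + 176.76 + 657.92 + 6775.49 + 552.78 = 27345.37
Import duty = 27345.37 × 13.8% = 3773.66
Buyer bears (A): 1691.87 + 176.76 + 657.92 + 6775.49 + 552.78 + 1186.32 + 405.73 + 2090.86 = 13537.73
Landed cost (A) = invoice 17490.55 + 13537.73 + duty 3773.66 = 34801.94
Supplier B (FCA):
CIF value = FCA price + origin terminal + freight + insurance = 21575.23 + 657.92 + 6775.49 + 552.78 = 29561.42
Import duty = 29561.42 × 13.8% = 4079.48
Buyer bears (B): 657.92 + 6775.49 + 552.78 + 1186.32 + 405.73 + 2090.86 = 11669.10
Landed cost (B) = invoice 21575.23 + 11669.10 + duty 4079.48 = 37323.81
Difference = |34801.94 − 37323.81| = 2521.87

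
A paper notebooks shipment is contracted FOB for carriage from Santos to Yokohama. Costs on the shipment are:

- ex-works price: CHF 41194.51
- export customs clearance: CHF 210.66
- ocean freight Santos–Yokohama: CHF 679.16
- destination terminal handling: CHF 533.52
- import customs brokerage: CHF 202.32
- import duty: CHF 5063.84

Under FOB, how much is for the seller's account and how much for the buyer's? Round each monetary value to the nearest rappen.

FOB: the seller bears costs until goods are on board at the origin port; the buyer bears freight, insurance and all costs thereafter.
Seller's account: goods 41194.51 + export clearance 210.66 = 41405.17
Buyer's account: freight 679.16 + destination terminal 533.52 + brokerage 202.32 + duty 5063.84 = 6478.84

Seller: CHF 41405.17; buyer: CHF 6478.84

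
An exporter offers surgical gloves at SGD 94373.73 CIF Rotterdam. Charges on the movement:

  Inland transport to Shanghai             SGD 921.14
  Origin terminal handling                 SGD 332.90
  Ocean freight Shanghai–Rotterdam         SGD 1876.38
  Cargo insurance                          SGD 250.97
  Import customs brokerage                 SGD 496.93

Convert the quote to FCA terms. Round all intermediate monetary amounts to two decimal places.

FCA price: SGD 91913.48

Not relevant to the conversion: inland to port — on the seller under both CIF and FCA; already in the CIF price and stays in the FCA price. brokerage — on the buyer under both terms; not part of either seller's price.
From CIF to FCA, the seller no longer bears: origin terminal, freight, insurance.
FCA price = 94373.73 − 332.90 − 1876.38 − 250.97 = 91913.48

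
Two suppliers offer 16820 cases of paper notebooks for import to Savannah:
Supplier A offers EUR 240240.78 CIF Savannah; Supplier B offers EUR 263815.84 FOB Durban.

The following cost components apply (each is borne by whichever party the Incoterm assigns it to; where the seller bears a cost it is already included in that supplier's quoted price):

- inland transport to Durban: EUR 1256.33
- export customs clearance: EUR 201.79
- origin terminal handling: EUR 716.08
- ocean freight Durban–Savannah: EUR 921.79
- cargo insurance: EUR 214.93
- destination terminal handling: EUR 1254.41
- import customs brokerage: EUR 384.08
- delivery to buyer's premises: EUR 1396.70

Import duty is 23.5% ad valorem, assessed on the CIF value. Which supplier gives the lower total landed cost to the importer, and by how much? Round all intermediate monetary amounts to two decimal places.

Supplier A is cheaper by EUR 30519.05

Supplier A (CIF):
The CIF price already equals the CIF value: 240240.78
Import duty = 240240.78 × 23.5% = 56456.58
Buyer bears (A): 1254.41 + 384.08 + 1396.70 = 3035.19
Landed cost (A) = invoice 240240.78 + 3035.19 + duty 56456.58 = 299732.55
Supplier B (FOB):
CIF value = FOB price + freight + insurance = 263815.84 + 921.79 + 214.93 = 264952.56
Import duty = 264952.56 × 23.5% = 62263.85
Buyer bears (B): 921.79 + 214.93 + 1254.41 + 384.08 + 1396.70 = 4171.91
Landed cost (B) = invoice 263815.84 + 4171.91 + duty 62263.85 = 330251.60
Difference = |299732.55 − 330251.60| = 30519.05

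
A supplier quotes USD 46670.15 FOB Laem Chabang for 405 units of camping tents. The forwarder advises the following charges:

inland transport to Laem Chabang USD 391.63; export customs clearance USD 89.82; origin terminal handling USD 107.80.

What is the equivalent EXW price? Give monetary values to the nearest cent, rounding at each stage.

From FOB to EXW, the seller no longer bears: inland to port, export clearance, origin terminal.
EXW price = 46670.15 − 391.63 − 89.82 − 107.80 = 46080.90

EXW price: USD 46080.90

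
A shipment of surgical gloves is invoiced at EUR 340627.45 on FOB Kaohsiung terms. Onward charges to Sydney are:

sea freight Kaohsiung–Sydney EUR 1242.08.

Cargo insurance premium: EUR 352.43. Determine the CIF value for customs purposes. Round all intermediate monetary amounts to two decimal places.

CIF value: EUR 342221.96

CIF = FOB price + freight + insurance
CIF = 340627.45 + 1242.08 + 352.43 = 342221.96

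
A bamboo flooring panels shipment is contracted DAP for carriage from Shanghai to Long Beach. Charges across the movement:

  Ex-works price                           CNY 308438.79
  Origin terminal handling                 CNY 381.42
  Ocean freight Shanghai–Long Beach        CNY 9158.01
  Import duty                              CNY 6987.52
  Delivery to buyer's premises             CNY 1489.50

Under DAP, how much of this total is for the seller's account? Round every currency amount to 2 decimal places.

DAP: the seller bears all costs to the named destination except import duty and clearance.
Seller's account: goods 308438.79 + origin terminal 381.42 + freight 9158.01 + delivery 1489.50 = 319467.72
Buyer's account: duty 6987.52 = 6987.52

Seller's account: CNY 319467.72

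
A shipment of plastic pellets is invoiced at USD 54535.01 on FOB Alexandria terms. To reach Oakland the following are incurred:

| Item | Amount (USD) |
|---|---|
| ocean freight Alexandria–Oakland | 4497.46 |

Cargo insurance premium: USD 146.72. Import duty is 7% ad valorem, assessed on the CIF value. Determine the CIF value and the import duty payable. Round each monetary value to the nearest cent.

CIF = FOB price + freight + insurance
CIF = 54535.01 + 4497.46 + 146.72 = 59179.19
Import duty = 59179.19 × 7% = 4142.54

CIF value: USD 59179.19; import duty: USD 4142.54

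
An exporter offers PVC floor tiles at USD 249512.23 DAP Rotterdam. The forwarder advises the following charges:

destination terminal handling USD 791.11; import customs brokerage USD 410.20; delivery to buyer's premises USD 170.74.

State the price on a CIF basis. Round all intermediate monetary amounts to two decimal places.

CIF price: USD 248550.38

Not relevant to the conversion: brokerage — on the buyer under both terms; not part of either seller's price.
From DAP to CIF, the seller no longer bears: destination terminal, delivery.
CIF price = 249512.23 − 791.11 − 170.74 = 248550.38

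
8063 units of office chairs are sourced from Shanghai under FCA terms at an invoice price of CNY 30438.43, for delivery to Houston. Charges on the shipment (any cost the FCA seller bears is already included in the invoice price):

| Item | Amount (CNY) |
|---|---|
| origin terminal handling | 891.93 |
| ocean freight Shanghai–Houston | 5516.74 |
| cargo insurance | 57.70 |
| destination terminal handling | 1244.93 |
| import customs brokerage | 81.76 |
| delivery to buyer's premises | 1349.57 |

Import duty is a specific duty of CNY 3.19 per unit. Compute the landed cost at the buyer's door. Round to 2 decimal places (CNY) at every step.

FCA: the seller delivers export-cleared goods to the carrier; the buyer bears costs from that point.
CIF value = FCA price + origin terminal + freight + insurance = 30438.43 + 891.93 + 5516.74 + 57.70 = 36904.80
Import duty = 8063 × 3.19 = 25720.97
Buyer bears: origin terminal 891.93 + freight 5516.74 + insurance 57.70 + destination terminal 1244.93 + brokerage 81.76 + delivery 1349.57 + duty 25720.97 = 34863.60
Landed cost = invoice 30438.43 + 34863.60 = 65302.03

Total landed cost: CNY 65302.03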